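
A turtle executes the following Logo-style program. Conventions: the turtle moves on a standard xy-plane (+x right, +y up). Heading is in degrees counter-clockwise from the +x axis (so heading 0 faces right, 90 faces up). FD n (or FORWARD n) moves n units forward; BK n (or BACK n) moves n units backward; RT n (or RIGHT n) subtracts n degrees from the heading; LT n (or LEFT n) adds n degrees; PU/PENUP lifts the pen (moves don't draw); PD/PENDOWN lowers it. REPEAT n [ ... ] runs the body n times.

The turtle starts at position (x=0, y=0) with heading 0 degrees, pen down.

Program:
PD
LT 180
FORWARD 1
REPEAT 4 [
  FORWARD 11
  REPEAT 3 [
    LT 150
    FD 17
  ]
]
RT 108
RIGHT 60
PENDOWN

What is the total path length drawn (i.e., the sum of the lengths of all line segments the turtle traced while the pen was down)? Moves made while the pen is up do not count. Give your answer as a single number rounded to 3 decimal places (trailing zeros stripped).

Answer: 249

Derivation:
Executing turtle program step by step:
Start: pos=(0,0), heading=0, pen down
PD: pen down
LT 180: heading 0 -> 180
FD 1: (0,0) -> (-1,0) [heading=180, draw]
REPEAT 4 [
  -- iteration 1/4 --
  FD 11: (-1,0) -> (-12,0) [heading=180, draw]
  REPEAT 3 [
    -- iteration 1/3 --
    LT 150: heading 180 -> 330
    FD 17: (-12,0) -> (2.722,-8.5) [heading=330, draw]
    -- iteration 2/3 --
    LT 150: heading 330 -> 120
    FD 17: (2.722,-8.5) -> (-5.778,6.222) [heading=120, draw]
    -- iteration 3/3 --
    LT 150: heading 120 -> 270
    FD 17: (-5.778,6.222) -> (-5.778,-10.778) [heading=270, draw]
  ]
  -- iteration 2/4 --
  FD 11: (-5.778,-10.778) -> (-5.778,-21.778) [heading=270, draw]
  REPEAT 3 [
    -- iteration 1/3 --
    LT 150: heading 270 -> 60
    FD 17: (-5.778,-21.778) -> (2.722,-7.055) [heading=60, draw]
    -- iteration 2/3 --
    LT 150: heading 60 -> 210
    FD 17: (2.722,-7.055) -> (-12,-15.555) [heading=210, draw]
    -- iteration 3/3 --
    LT 150: heading 210 -> 0
    FD 17: (-12,-15.555) -> (5,-15.555) [heading=0, draw]
  ]
  -- iteration 3/4 --
  FD 11: (5,-15.555) -> (16,-15.555) [heading=0, draw]
  REPEAT 3 [
    -- iteration 1/3 --
    LT 150: heading 0 -> 150
    FD 17: (16,-15.555) -> (1.278,-7.055) [heading=150, draw]
    -- iteration 2/3 --
    LT 150: heading 150 -> 300
    FD 17: (1.278,-7.055) -> (9.778,-21.778) [heading=300, draw]
    -- iteration 3/3 --
    LT 150: heading 300 -> 90
    FD 17: (9.778,-21.778) -> (9.778,-4.778) [heading=90, draw]
  ]
  -- iteration 4/4 --
  FD 11: (9.778,-4.778) -> (9.778,6.222) [heading=90, draw]
  REPEAT 3 [
    -- iteration 1/3 --
    LT 150: heading 90 -> 240
    FD 17: (9.778,6.222) -> (1.278,-8.5) [heading=240, draw]
    -- iteration 2/3 --
    LT 150: heading 240 -> 30
    FD 17: (1.278,-8.5) -> (16,0) [heading=30, draw]
    -- iteration 3/3 --
    LT 150: heading 30 -> 180
    FD 17: (16,0) -> (-1,0) [heading=180, draw]
  ]
]
RT 108: heading 180 -> 72
RT 60: heading 72 -> 12
PD: pen down
Final: pos=(-1,0), heading=12, 17 segment(s) drawn

Segment lengths:
  seg 1: (0,0) -> (-1,0), length = 1
  seg 2: (-1,0) -> (-12,0), length = 11
  seg 3: (-12,0) -> (2.722,-8.5), length = 17
  seg 4: (2.722,-8.5) -> (-5.778,6.222), length = 17
  seg 5: (-5.778,6.222) -> (-5.778,-10.778), length = 17
  seg 6: (-5.778,-10.778) -> (-5.778,-21.778), length = 11
  seg 7: (-5.778,-21.778) -> (2.722,-7.055), length = 17
  seg 8: (2.722,-7.055) -> (-12,-15.555), length = 17
  seg 9: (-12,-15.555) -> (5,-15.555), length = 17
  seg 10: (5,-15.555) -> (16,-15.555), length = 11
  seg 11: (16,-15.555) -> (1.278,-7.055), length = 17
  seg 12: (1.278,-7.055) -> (9.778,-21.778), length = 17
  seg 13: (9.778,-21.778) -> (9.778,-4.778), length = 17
  seg 14: (9.778,-4.778) -> (9.778,6.222), length = 11
  seg 15: (9.778,6.222) -> (1.278,-8.5), length = 17
  seg 16: (1.278,-8.5) -> (16,0), length = 17
  seg 17: (16,0) -> (-1,0), length = 17
Total = 249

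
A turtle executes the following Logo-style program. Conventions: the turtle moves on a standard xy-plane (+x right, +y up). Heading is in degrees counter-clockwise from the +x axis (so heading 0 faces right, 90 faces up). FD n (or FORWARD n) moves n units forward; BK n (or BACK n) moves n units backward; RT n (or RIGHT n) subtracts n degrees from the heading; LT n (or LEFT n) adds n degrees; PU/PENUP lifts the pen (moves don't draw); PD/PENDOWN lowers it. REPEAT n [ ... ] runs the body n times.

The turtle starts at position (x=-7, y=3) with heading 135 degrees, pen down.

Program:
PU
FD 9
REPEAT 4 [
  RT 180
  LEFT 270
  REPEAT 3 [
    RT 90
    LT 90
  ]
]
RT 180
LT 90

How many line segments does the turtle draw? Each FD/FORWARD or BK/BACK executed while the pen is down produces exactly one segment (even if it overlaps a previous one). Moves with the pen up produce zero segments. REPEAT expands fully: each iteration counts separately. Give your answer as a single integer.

Answer: 0

Derivation:
Executing turtle program step by step:
Start: pos=(-7,3), heading=135, pen down
PU: pen up
FD 9: (-7,3) -> (-13.364,9.364) [heading=135, move]
REPEAT 4 [
  -- iteration 1/4 --
  RT 180: heading 135 -> 315
  LT 270: heading 315 -> 225
  REPEAT 3 [
    -- iteration 1/3 --
    RT 90: heading 225 -> 135
    LT 90: heading 135 -> 225
    -- iteration 2/3 --
    RT 90: heading 225 -> 135
    LT 90: heading 135 -> 225
    -- iteration 3/3 --
    RT 90: heading 225 -> 135
    LT 90: heading 135 -> 225
  ]
  -- iteration 2/4 --
  RT 180: heading 225 -> 45
  LT 270: heading 45 -> 315
  REPEAT 3 [
    -- iteration 1/3 --
    RT 90: heading 315 -> 225
    LT 90: heading 225 -> 315
    -- iteration 2/3 --
    RT 90: heading 315 -> 225
    LT 90: heading 225 -> 315
    -- iteration 3/3 --
    RT 90: heading 315 -> 225
    LT 90: heading 225 -> 315
  ]
  -- iteration 3/4 --
  RT 180: heading 315 -> 135
  LT 270: heading 135 -> 45
  REPEAT 3 [
    -- iteration 1/3 --
    RT 90: heading 45 -> 315
    LT 90: heading 315 -> 45
    -- iteration 2/3 --
    RT 90: heading 45 -> 315
    LT 90: heading 315 -> 45
    -- iteration 3/3 --
    RT 90: heading 45 -> 315
    LT 90: heading 315 -> 45
  ]
  -- iteration 4/4 --
  RT 180: heading 45 -> 225
  LT 270: heading 225 -> 135
  REPEAT 3 [
    -- iteration 1/3 --
    RT 90: heading 135 -> 45
    LT 90: heading 45 -> 135
    -- iteration 2/3 --
    RT 90: heading 135 -> 45
    LT 90: heading 45 -> 135
    -- iteration 3/3 --
    RT 90: heading 135 -> 45
    LT 90: heading 45 -> 135
  ]
]
RT 180: heading 135 -> 315
LT 90: heading 315 -> 45
Final: pos=(-13.364,9.364), heading=45, 0 segment(s) drawn
Segments drawn: 0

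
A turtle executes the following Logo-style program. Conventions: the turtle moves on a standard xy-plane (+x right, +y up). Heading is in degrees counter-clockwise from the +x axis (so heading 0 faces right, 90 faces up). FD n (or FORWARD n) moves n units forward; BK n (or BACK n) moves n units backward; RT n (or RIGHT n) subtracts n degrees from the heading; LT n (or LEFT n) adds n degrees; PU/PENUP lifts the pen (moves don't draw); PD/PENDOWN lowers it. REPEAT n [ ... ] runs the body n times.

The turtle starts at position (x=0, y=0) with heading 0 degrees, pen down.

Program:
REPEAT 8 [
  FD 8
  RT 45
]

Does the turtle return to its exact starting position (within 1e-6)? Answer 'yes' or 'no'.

Answer: yes

Derivation:
Executing turtle program step by step:
Start: pos=(0,0), heading=0, pen down
REPEAT 8 [
  -- iteration 1/8 --
  FD 8: (0,0) -> (8,0) [heading=0, draw]
  RT 45: heading 0 -> 315
  -- iteration 2/8 --
  FD 8: (8,0) -> (13.657,-5.657) [heading=315, draw]
  RT 45: heading 315 -> 270
  -- iteration 3/8 --
  FD 8: (13.657,-5.657) -> (13.657,-13.657) [heading=270, draw]
  RT 45: heading 270 -> 225
  -- iteration 4/8 --
  FD 8: (13.657,-13.657) -> (8,-19.314) [heading=225, draw]
  RT 45: heading 225 -> 180
  -- iteration 5/8 --
  FD 8: (8,-19.314) -> (0,-19.314) [heading=180, draw]
  RT 45: heading 180 -> 135
  -- iteration 6/8 --
  FD 8: (0,-19.314) -> (-5.657,-13.657) [heading=135, draw]
  RT 45: heading 135 -> 90
  -- iteration 7/8 --
  FD 8: (-5.657,-13.657) -> (-5.657,-5.657) [heading=90, draw]
  RT 45: heading 90 -> 45
  -- iteration 8/8 --
  FD 8: (-5.657,-5.657) -> (0,0) [heading=45, draw]
  RT 45: heading 45 -> 0
]
Final: pos=(0,0), heading=0, 8 segment(s) drawn

Start position: (0, 0)
Final position: (0, 0)
Distance = 0; < 1e-6 -> CLOSED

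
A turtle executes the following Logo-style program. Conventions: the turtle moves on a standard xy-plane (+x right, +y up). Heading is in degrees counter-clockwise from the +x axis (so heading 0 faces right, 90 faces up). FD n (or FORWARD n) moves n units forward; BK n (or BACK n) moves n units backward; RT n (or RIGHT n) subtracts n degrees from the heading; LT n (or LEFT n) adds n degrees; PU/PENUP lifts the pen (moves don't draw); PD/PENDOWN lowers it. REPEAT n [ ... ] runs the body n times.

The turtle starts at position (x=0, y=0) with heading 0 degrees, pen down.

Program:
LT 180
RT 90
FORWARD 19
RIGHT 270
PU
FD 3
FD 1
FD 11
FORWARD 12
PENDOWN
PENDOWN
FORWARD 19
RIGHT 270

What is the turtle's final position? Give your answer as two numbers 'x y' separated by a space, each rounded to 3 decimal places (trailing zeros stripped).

Executing turtle program step by step:
Start: pos=(0,0), heading=0, pen down
LT 180: heading 0 -> 180
RT 90: heading 180 -> 90
FD 19: (0,0) -> (0,19) [heading=90, draw]
RT 270: heading 90 -> 180
PU: pen up
FD 3: (0,19) -> (-3,19) [heading=180, move]
FD 1: (-3,19) -> (-4,19) [heading=180, move]
FD 11: (-4,19) -> (-15,19) [heading=180, move]
FD 12: (-15,19) -> (-27,19) [heading=180, move]
PD: pen down
PD: pen down
FD 19: (-27,19) -> (-46,19) [heading=180, draw]
RT 270: heading 180 -> 270
Final: pos=(-46,19), heading=270, 2 segment(s) drawn

Answer: -46 19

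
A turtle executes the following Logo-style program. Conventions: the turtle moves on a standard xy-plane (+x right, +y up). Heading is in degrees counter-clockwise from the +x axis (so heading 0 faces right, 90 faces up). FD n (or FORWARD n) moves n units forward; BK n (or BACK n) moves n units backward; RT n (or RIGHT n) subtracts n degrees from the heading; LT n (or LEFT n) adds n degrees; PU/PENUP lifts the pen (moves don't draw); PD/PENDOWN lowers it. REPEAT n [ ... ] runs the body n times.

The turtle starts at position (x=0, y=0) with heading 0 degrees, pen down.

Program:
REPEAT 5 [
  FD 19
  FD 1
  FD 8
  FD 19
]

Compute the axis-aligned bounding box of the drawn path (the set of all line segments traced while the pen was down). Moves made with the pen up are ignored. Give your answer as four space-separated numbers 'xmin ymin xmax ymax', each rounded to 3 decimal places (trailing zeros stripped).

Answer: 0 0 235 0

Derivation:
Executing turtle program step by step:
Start: pos=(0,0), heading=0, pen down
REPEAT 5 [
  -- iteration 1/5 --
  FD 19: (0,0) -> (19,0) [heading=0, draw]
  FD 1: (19,0) -> (20,0) [heading=0, draw]
  FD 8: (20,0) -> (28,0) [heading=0, draw]
  FD 19: (28,0) -> (47,0) [heading=0, draw]
  -- iteration 2/5 --
  FD 19: (47,0) -> (66,0) [heading=0, draw]
  FD 1: (66,0) -> (67,0) [heading=0, draw]
  FD 8: (67,0) -> (75,0) [heading=0, draw]
  FD 19: (75,0) -> (94,0) [heading=0, draw]
  -- iteration 3/5 --
  FD 19: (94,0) -> (113,0) [heading=0, draw]
  FD 1: (113,0) -> (114,0) [heading=0, draw]
  FD 8: (114,0) -> (122,0) [heading=0, draw]
  FD 19: (122,0) -> (141,0) [heading=0, draw]
  -- iteration 4/5 --
  FD 19: (141,0) -> (160,0) [heading=0, draw]
  FD 1: (160,0) -> (161,0) [heading=0, draw]
  FD 8: (161,0) -> (169,0) [heading=0, draw]
  FD 19: (169,0) -> (188,0) [heading=0, draw]
  -- iteration 5/5 --
  FD 19: (188,0) -> (207,0) [heading=0, draw]
  FD 1: (207,0) -> (208,0) [heading=0, draw]
  FD 8: (208,0) -> (216,0) [heading=0, draw]
  FD 19: (216,0) -> (235,0) [heading=0, draw]
]
Final: pos=(235,0), heading=0, 20 segment(s) drawn

Segment endpoints: x in {0, 19, 20, 28, 47, 66, 67, 75, 94, 113, 114, 122, 141, 160, 161, 169, 188, 207, 208, 216, 235}, y in {0}
xmin=0, ymin=0, xmax=235, ymax=0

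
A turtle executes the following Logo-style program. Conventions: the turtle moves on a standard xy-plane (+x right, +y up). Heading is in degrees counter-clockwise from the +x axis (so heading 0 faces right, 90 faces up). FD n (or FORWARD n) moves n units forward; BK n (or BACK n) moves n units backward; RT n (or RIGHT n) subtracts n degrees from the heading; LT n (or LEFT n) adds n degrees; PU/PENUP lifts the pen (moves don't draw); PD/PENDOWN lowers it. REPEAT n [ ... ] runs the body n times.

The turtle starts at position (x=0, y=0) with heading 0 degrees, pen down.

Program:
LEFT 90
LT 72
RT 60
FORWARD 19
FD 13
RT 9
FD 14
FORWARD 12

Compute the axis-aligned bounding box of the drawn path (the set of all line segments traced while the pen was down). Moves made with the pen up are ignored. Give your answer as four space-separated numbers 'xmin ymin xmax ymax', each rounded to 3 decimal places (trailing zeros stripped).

Executing turtle program step by step:
Start: pos=(0,0), heading=0, pen down
LT 90: heading 0 -> 90
LT 72: heading 90 -> 162
RT 60: heading 162 -> 102
FD 19: (0,0) -> (-3.95,18.585) [heading=102, draw]
FD 13: (-3.95,18.585) -> (-6.653,31.301) [heading=102, draw]
RT 9: heading 102 -> 93
FD 14: (-6.653,31.301) -> (-7.386,45.282) [heading=93, draw]
FD 12: (-7.386,45.282) -> (-8.014,57.265) [heading=93, draw]
Final: pos=(-8.014,57.265), heading=93, 4 segment(s) drawn

Segment endpoints: x in {-8.014, -7.386, -6.653, -3.95, 0}, y in {0, 18.585, 31.301, 45.282, 57.265}
xmin=-8.014, ymin=0, xmax=0, ymax=57.265

Answer: -8.014 0 0 57.265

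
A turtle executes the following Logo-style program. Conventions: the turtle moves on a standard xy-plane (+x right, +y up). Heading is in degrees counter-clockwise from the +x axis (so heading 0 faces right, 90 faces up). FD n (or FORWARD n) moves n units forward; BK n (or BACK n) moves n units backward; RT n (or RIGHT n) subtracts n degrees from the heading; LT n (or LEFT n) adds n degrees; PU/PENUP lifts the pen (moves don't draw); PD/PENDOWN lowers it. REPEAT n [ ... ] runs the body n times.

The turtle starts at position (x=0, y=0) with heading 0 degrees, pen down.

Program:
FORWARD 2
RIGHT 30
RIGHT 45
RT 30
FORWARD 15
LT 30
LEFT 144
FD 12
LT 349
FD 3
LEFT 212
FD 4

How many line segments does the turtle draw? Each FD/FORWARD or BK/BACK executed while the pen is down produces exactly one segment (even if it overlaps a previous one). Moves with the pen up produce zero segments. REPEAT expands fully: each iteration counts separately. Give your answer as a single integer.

Answer: 5

Derivation:
Executing turtle program step by step:
Start: pos=(0,0), heading=0, pen down
FD 2: (0,0) -> (2,0) [heading=0, draw]
RT 30: heading 0 -> 330
RT 45: heading 330 -> 285
RT 30: heading 285 -> 255
FD 15: (2,0) -> (-1.882,-14.489) [heading=255, draw]
LT 30: heading 255 -> 285
LT 144: heading 285 -> 69
FD 12: (-1.882,-14.489) -> (2.418,-3.286) [heading=69, draw]
LT 349: heading 69 -> 58
FD 3: (2.418,-3.286) -> (4.008,-0.742) [heading=58, draw]
LT 212: heading 58 -> 270
FD 4: (4.008,-0.742) -> (4.008,-4.742) [heading=270, draw]
Final: pos=(4.008,-4.742), heading=270, 5 segment(s) drawn
Segments drawn: 5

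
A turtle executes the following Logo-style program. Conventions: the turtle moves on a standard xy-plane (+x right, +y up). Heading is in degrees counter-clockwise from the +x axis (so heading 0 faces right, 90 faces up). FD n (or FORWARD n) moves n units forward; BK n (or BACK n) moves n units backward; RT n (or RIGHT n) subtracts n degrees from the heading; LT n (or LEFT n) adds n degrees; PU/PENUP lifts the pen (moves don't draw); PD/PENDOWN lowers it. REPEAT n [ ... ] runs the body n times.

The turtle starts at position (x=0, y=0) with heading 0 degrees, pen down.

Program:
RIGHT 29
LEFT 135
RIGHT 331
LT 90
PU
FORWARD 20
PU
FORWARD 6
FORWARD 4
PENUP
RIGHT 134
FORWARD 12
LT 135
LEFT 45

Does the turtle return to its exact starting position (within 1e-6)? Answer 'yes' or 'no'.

Executing turtle program step by step:
Start: pos=(0,0), heading=0, pen down
RT 29: heading 0 -> 331
LT 135: heading 331 -> 106
RT 331: heading 106 -> 135
LT 90: heading 135 -> 225
PU: pen up
FD 20: (0,0) -> (-14.142,-14.142) [heading=225, move]
PU: pen up
FD 6: (-14.142,-14.142) -> (-18.385,-18.385) [heading=225, move]
FD 4: (-18.385,-18.385) -> (-21.213,-21.213) [heading=225, move]
PU: pen up
RT 134: heading 225 -> 91
FD 12: (-21.213,-21.213) -> (-21.423,-9.215) [heading=91, move]
LT 135: heading 91 -> 226
LT 45: heading 226 -> 271
Final: pos=(-21.423,-9.215), heading=271, 0 segment(s) drawn

Start position: (0, 0)
Final position: (-21.423, -9.215)
Distance = 23.321; >= 1e-6 -> NOT closed

Answer: no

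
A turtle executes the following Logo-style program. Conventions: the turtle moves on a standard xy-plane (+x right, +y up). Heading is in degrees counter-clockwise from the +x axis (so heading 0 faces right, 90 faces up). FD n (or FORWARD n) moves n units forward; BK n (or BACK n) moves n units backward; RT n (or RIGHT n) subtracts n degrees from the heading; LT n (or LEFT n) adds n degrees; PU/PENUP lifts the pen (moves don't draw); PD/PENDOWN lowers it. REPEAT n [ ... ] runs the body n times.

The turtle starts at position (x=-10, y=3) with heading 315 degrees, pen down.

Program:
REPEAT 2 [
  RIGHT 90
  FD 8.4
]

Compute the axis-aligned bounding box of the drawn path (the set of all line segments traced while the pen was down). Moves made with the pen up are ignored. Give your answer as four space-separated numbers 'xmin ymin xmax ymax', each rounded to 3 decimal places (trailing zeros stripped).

Executing turtle program step by step:
Start: pos=(-10,3), heading=315, pen down
REPEAT 2 [
  -- iteration 1/2 --
  RT 90: heading 315 -> 225
  FD 8.4: (-10,3) -> (-15.94,-2.94) [heading=225, draw]
  -- iteration 2/2 --
  RT 90: heading 225 -> 135
  FD 8.4: (-15.94,-2.94) -> (-21.879,3) [heading=135, draw]
]
Final: pos=(-21.879,3), heading=135, 2 segment(s) drawn

Segment endpoints: x in {-21.879, -15.94, -10}, y in {-2.94, 3, 3}
xmin=-21.879, ymin=-2.94, xmax=-10, ymax=3

Answer: -21.879 -2.94 -10 3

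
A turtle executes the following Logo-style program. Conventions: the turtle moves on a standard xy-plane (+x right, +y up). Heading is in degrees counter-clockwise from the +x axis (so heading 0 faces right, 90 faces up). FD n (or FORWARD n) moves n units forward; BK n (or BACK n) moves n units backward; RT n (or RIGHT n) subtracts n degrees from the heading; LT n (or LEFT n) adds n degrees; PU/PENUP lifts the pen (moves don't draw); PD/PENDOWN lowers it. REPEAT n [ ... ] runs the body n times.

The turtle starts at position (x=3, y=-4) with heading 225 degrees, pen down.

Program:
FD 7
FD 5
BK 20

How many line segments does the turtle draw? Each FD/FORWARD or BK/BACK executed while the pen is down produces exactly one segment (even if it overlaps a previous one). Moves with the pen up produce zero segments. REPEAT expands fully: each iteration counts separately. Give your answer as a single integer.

Executing turtle program step by step:
Start: pos=(3,-4), heading=225, pen down
FD 7: (3,-4) -> (-1.95,-8.95) [heading=225, draw]
FD 5: (-1.95,-8.95) -> (-5.485,-12.485) [heading=225, draw]
BK 20: (-5.485,-12.485) -> (8.657,1.657) [heading=225, draw]
Final: pos=(8.657,1.657), heading=225, 3 segment(s) drawn
Segments drawn: 3

Answer: 3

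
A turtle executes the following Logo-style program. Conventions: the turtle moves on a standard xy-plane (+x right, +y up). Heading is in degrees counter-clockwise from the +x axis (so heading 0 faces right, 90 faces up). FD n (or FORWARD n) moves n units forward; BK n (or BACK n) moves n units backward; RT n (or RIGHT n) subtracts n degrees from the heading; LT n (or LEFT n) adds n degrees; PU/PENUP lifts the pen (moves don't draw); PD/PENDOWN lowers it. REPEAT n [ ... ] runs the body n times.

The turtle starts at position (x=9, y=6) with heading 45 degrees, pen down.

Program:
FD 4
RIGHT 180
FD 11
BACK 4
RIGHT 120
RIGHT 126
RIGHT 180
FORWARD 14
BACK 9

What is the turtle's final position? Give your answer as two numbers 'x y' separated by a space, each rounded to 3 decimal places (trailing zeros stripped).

Executing turtle program step by step:
Start: pos=(9,6), heading=45, pen down
FD 4: (9,6) -> (11.828,8.828) [heading=45, draw]
RT 180: heading 45 -> 225
FD 11: (11.828,8.828) -> (4.05,1.05) [heading=225, draw]
BK 4: (4.05,1.05) -> (6.879,3.879) [heading=225, draw]
RT 120: heading 225 -> 105
RT 126: heading 105 -> 339
RT 180: heading 339 -> 159
FD 14: (6.879,3.879) -> (-6.191,8.896) [heading=159, draw]
BK 9: (-6.191,8.896) -> (2.211,5.671) [heading=159, draw]
Final: pos=(2.211,5.671), heading=159, 5 segment(s) drawn

Answer: 2.211 5.671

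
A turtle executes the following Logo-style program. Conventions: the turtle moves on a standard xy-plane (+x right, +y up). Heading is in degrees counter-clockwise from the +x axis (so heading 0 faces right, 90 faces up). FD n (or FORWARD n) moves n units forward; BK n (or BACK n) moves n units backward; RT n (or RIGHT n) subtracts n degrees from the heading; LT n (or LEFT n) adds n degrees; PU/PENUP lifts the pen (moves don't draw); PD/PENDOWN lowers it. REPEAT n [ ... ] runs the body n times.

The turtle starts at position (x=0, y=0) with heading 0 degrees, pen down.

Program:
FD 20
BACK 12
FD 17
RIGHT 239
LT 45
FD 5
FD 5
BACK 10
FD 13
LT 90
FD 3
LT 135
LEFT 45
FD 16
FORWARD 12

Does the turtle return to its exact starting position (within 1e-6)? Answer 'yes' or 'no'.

Executing turtle program step by step:
Start: pos=(0,0), heading=0, pen down
FD 20: (0,0) -> (20,0) [heading=0, draw]
BK 12: (20,0) -> (8,0) [heading=0, draw]
FD 17: (8,0) -> (25,0) [heading=0, draw]
RT 239: heading 0 -> 121
LT 45: heading 121 -> 166
FD 5: (25,0) -> (20.149,1.21) [heading=166, draw]
FD 5: (20.149,1.21) -> (15.297,2.419) [heading=166, draw]
BK 10: (15.297,2.419) -> (25,0) [heading=166, draw]
FD 13: (25,0) -> (12.386,3.145) [heading=166, draw]
LT 90: heading 166 -> 256
FD 3: (12.386,3.145) -> (11.66,0.234) [heading=256, draw]
LT 135: heading 256 -> 31
LT 45: heading 31 -> 76
FD 16: (11.66,0.234) -> (15.531,15.759) [heading=76, draw]
FD 12: (15.531,15.759) -> (18.434,27.402) [heading=76, draw]
Final: pos=(18.434,27.402), heading=76, 10 segment(s) drawn

Start position: (0, 0)
Final position: (18.434, 27.402)
Distance = 33.026; >= 1e-6 -> NOT closed

Answer: no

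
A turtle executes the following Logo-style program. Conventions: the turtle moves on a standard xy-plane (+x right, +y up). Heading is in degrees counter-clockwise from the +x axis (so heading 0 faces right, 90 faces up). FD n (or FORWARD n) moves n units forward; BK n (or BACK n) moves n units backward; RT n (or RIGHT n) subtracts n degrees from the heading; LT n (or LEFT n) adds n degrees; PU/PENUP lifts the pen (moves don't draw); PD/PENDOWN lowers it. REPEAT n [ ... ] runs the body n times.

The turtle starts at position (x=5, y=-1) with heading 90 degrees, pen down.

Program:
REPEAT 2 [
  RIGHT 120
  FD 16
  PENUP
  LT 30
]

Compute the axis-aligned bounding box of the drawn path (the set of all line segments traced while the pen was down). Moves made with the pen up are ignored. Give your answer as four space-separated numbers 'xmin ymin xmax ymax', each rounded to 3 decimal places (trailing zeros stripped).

Executing turtle program step by step:
Start: pos=(5,-1), heading=90, pen down
REPEAT 2 [
  -- iteration 1/2 --
  RT 120: heading 90 -> 330
  FD 16: (5,-1) -> (18.856,-9) [heading=330, draw]
  PU: pen up
  LT 30: heading 330 -> 0
  -- iteration 2/2 --
  RT 120: heading 0 -> 240
  FD 16: (18.856,-9) -> (10.856,-22.856) [heading=240, move]
  PU: pen up
  LT 30: heading 240 -> 270
]
Final: pos=(10.856,-22.856), heading=270, 1 segment(s) drawn

Segment endpoints: x in {5, 18.856}, y in {-9, -1}
xmin=5, ymin=-9, xmax=18.856, ymax=-1

Answer: 5 -9 18.856 -1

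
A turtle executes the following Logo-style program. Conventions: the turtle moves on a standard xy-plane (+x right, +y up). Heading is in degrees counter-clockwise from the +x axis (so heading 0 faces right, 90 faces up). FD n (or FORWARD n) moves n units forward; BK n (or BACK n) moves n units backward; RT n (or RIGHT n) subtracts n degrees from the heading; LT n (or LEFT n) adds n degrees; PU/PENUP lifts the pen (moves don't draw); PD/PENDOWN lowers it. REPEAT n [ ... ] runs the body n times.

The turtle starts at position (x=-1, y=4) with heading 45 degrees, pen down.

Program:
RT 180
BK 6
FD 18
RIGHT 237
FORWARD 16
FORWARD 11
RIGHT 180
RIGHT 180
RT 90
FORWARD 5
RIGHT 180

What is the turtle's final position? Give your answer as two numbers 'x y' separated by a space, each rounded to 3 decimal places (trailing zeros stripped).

Executing turtle program step by step:
Start: pos=(-1,4), heading=45, pen down
RT 180: heading 45 -> 225
BK 6: (-1,4) -> (3.243,8.243) [heading=225, draw]
FD 18: (3.243,8.243) -> (-9.485,-4.485) [heading=225, draw]
RT 237: heading 225 -> 348
FD 16: (-9.485,-4.485) -> (6.165,-7.812) [heading=348, draw]
FD 11: (6.165,-7.812) -> (16.925,-10.099) [heading=348, draw]
RT 180: heading 348 -> 168
RT 180: heading 168 -> 348
RT 90: heading 348 -> 258
FD 5: (16.925,-10.099) -> (15.885,-14.99) [heading=258, draw]
RT 180: heading 258 -> 78
Final: pos=(15.885,-14.99), heading=78, 5 segment(s) drawn

Answer: 15.885 -14.99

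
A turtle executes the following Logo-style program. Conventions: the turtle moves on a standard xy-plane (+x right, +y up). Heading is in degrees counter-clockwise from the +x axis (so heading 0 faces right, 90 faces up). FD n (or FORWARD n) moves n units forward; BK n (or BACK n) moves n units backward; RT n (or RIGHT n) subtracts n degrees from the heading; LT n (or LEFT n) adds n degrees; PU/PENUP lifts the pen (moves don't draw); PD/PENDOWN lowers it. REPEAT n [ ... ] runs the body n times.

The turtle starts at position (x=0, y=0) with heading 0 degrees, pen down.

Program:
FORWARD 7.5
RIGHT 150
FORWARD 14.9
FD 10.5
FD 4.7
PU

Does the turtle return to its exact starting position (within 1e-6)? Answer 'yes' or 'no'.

Answer: no

Derivation:
Executing turtle program step by step:
Start: pos=(0,0), heading=0, pen down
FD 7.5: (0,0) -> (7.5,0) [heading=0, draw]
RT 150: heading 0 -> 210
FD 14.9: (7.5,0) -> (-5.404,-7.45) [heading=210, draw]
FD 10.5: (-5.404,-7.45) -> (-14.497,-12.7) [heading=210, draw]
FD 4.7: (-14.497,-12.7) -> (-18.567,-15.05) [heading=210, draw]
PU: pen up
Final: pos=(-18.567,-15.05), heading=210, 4 segment(s) drawn

Start position: (0, 0)
Final position: (-18.567, -15.05)
Distance = 23.901; >= 1e-6 -> NOT closed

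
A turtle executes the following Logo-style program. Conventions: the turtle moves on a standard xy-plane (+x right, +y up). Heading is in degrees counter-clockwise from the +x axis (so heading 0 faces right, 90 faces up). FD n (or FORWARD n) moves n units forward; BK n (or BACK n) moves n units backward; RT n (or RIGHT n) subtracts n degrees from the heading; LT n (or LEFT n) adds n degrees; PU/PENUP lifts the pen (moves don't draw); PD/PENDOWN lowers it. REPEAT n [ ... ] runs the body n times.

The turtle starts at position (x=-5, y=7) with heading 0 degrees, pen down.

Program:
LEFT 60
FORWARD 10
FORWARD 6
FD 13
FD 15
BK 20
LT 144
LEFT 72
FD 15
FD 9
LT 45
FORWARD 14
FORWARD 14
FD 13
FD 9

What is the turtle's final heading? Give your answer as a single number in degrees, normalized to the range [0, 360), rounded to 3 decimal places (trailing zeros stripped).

Executing turtle program step by step:
Start: pos=(-5,7), heading=0, pen down
LT 60: heading 0 -> 60
FD 10: (-5,7) -> (0,15.66) [heading=60, draw]
FD 6: (0,15.66) -> (3,20.856) [heading=60, draw]
FD 13: (3,20.856) -> (9.5,32.115) [heading=60, draw]
FD 15: (9.5,32.115) -> (17,45.105) [heading=60, draw]
BK 20: (17,45.105) -> (7,27.785) [heading=60, draw]
LT 144: heading 60 -> 204
LT 72: heading 204 -> 276
FD 15: (7,27.785) -> (8.568,12.867) [heading=276, draw]
FD 9: (8.568,12.867) -> (9.509,3.916) [heading=276, draw]
LT 45: heading 276 -> 321
FD 14: (9.509,3.916) -> (20.389,-4.894) [heading=321, draw]
FD 14: (20.389,-4.894) -> (31.269,-13.705) [heading=321, draw]
FD 13: (31.269,-13.705) -> (41.372,-21.886) [heading=321, draw]
FD 9: (41.372,-21.886) -> (48.366,-27.55) [heading=321, draw]
Final: pos=(48.366,-27.55), heading=321, 11 segment(s) drawn

Answer: 321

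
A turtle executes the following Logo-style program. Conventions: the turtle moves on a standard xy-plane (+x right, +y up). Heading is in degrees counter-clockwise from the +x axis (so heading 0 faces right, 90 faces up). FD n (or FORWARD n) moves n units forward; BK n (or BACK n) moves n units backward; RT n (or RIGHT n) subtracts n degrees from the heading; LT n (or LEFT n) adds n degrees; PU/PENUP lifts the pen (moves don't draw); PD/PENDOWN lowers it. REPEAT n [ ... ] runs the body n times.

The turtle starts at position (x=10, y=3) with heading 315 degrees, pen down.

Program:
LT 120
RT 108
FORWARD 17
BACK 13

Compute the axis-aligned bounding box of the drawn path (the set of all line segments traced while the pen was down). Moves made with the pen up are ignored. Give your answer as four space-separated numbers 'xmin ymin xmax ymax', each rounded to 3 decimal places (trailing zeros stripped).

Answer: 10 -6.259 24.257 3

Derivation:
Executing turtle program step by step:
Start: pos=(10,3), heading=315, pen down
LT 120: heading 315 -> 75
RT 108: heading 75 -> 327
FD 17: (10,3) -> (24.257,-6.259) [heading=327, draw]
BK 13: (24.257,-6.259) -> (13.355,0.821) [heading=327, draw]
Final: pos=(13.355,0.821), heading=327, 2 segment(s) drawn

Segment endpoints: x in {10, 13.355, 24.257}, y in {-6.259, 0.821, 3}
xmin=10, ymin=-6.259, xmax=24.257, ymax=3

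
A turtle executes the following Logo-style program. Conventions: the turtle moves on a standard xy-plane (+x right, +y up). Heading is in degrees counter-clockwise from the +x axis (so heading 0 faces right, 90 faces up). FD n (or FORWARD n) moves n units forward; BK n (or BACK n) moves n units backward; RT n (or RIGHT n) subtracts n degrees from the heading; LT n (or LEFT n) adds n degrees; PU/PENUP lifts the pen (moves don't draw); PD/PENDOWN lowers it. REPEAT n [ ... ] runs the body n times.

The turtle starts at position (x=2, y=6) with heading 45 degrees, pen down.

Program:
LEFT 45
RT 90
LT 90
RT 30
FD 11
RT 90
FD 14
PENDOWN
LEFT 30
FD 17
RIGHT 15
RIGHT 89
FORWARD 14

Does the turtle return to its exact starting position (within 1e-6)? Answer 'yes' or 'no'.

Answer: no

Derivation:
Executing turtle program step by step:
Start: pos=(2,6), heading=45, pen down
LT 45: heading 45 -> 90
RT 90: heading 90 -> 0
LT 90: heading 0 -> 90
RT 30: heading 90 -> 60
FD 11: (2,6) -> (7.5,15.526) [heading=60, draw]
RT 90: heading 60 -> 330
FD 14: (7.5,15.526) -> (19.624,8.526) [heading=330, draw]
PD: pen down
LT 30: heading 330 -> 0
FD 17: (19.624,8.526) -> (36.624,8.526) [heading=0, draw]
RT 15: heading 0 -> 345
RT 89: heading 345 -> 256
FD 14: (36.624,8.526) -> (33.237,-5.058) [heading=256, draw]
Final: pos=(33.237,-5.058), heading=256, 4 segment(s) drawn

Start position: (2, 6)
Final position: (33.237, -5.058)
Distance = 33.137; >= 1e-6 -> NOT closed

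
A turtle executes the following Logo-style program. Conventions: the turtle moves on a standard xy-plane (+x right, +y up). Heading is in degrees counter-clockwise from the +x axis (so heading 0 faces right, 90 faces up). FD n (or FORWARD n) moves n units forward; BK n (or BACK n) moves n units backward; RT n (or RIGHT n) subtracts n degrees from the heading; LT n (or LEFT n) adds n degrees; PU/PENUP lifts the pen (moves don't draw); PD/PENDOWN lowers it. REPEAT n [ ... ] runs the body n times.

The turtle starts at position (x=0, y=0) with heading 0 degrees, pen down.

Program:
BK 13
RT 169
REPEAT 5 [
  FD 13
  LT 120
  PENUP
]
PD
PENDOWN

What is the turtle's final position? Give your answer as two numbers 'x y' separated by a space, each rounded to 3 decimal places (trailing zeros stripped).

Answer: -17.232 -12.292

Derivation:
Executing turtle program step by step:
Start: pos=(0,0), heading=0, pen down
BK 13: (0,0) -> (-13,0) [heading=0, draw]
RT 169: heading 0 -> 191
REPEAT 5 [
  -- iteration 1/5 --
  FD 13: (-13,0) -> (-25.761,-2.481) [heading=191, draw]
  LT 120: heading 191 -> 311
  PU: pen up
  -- iteration 2/5 --
  FD 13: (-25.761,-2.481) -> (-17.232,-12.292) [heading=311, move]
  LT 120: heading 311 -> 71
  PU: pen up
  -- iteration 3/5 --
  FD 13: (-17.232,-12.292) -> (-13,0) [heading=71, move]
  LT 120: heading 71 -> 191
  PU: pen up
  -- iteration 4/5 --
  FD 13: (-13,0) -> (-25.761,-2.481) [heading=191, move]
  LT 120: heading 191 -> 311
  PU: pen up
  -- iteration 5/5 --
  FD 13: (-25.761,-2.481) -> (-17.232,-12.292) [heading=311, move]
  LT 120: heading 311 -> 71
  PU: pen up
]
PD: pen down
PD: pen down
Final: pos=(-17.232,-12.292), heading=71, 2 segment(s) drawn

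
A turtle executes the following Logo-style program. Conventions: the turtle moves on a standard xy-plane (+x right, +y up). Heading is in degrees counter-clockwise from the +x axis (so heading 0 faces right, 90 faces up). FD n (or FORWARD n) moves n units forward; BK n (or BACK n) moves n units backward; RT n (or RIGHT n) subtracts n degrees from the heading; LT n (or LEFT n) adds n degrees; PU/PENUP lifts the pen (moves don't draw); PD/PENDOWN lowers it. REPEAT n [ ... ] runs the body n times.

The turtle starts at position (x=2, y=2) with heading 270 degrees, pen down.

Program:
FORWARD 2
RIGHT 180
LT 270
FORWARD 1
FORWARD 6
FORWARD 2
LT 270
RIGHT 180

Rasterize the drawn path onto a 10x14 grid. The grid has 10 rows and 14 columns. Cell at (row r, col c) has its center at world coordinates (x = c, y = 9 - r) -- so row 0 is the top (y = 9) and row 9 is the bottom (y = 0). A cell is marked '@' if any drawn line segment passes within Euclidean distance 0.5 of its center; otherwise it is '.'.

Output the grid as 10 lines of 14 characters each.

Segment 0: (2,2) -> (2,0)
Segment 1: (2,0) -> (3,-0)
Segment 2: (3,-0) -> (9,-0)
Segment 3: (9,-0) -> (11,-0)

Answer: ..............
..............
..............
..............
..............
..............
..............
..@...........
..@...........
..@@@@@@@@@@..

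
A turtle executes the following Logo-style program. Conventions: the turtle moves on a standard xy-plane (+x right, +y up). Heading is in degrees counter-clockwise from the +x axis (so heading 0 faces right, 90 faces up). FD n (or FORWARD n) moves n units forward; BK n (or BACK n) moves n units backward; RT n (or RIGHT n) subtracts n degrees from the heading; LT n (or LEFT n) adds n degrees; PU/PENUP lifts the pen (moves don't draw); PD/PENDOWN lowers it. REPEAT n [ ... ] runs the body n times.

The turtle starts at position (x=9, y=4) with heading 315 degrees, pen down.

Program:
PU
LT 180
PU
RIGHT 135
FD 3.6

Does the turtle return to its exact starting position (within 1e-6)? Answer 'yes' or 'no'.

Executing turtle program step by step:
Start: pos=(9,4), heading=315, pen down
PU: pen up
LT 180: heading 315 -> 135
PU: pen up
RT 135: heading 135 -> 0
FD 3.6: (9,4) -> (12.6,4) [heading=0, move]
Final: pos=(12.6,4), heading=0, 0 segment(s) drawn

Start position: (9, 4)
Final position: (12.6, 4)
Distance = 3.6; >= 1e-6 -> NOT closed

Answer: no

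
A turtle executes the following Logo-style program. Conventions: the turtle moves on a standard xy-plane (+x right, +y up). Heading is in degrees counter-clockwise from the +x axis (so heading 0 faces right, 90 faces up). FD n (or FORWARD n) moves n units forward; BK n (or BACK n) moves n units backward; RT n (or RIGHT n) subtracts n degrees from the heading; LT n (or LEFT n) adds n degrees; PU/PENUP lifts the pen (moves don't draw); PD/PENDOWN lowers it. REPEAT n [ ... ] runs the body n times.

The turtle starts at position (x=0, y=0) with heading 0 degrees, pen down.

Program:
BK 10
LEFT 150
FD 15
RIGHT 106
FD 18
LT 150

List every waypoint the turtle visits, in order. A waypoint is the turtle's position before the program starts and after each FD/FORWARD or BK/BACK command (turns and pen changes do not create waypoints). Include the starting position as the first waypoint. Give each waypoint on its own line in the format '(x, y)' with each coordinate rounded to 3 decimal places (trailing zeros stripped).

Answer: (0, 0)
(-10, 0)
(-22.99, 7.5)
(-10.042, 20.004)

Derivation:
Executing turtle program step by step:
Start: pos=(0,0), heading=0, pen down
BK 10: (0,0) -> (-10,0) [heading=0, draw]
LT 150: heading 0 -> 150
FD 15: (-10,0) -> (-22.99,7.5) [heading=150, draw]
RT 106: heading 150 -> 44
FD 18: (-22.99,7.5) -> (-10.042,20.004) [heading=44, draw]
LT 150: heading 44 -> 194
Final: pos=(-10.042,20.004), heading=194, 3 segment(s) drawn
Waypoints (4 total):
(0, 0)
(-10, 0)
(-22.99, 7.5)
(-10.042, 20.004)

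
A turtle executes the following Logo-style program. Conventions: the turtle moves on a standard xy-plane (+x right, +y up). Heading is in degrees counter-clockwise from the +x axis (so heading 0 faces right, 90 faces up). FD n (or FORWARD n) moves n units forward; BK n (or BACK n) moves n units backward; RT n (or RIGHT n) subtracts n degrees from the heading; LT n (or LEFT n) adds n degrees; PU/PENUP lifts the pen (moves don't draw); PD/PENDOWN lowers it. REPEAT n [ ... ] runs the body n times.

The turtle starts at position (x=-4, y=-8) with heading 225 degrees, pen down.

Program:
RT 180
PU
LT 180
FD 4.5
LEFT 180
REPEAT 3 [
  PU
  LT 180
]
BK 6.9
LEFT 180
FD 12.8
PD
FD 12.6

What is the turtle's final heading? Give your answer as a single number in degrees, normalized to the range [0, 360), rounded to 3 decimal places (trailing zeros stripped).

Answer: 45

Derivation:
Executing turtle program step by step:
Start: pos=(-4,-8), heading=225, pen down
RT 180: heading 225 -> 45
PU: pen up
LT 180: heading 45 -> 225
FD 4.5: (-4,-8) -> (-7.182,-11.182) [heading=225, move]
LT 180: heading 225 -> 45
REPEAT 3 [
  -- iteration 1/3 --
  PU: pen up
  LT 180: heading 45 -> 225
  -- iteration 2/3 --
  PU: pen up
  LT 180: heading 225 -> 45
  -- iteration 3/3 --
  PU: pen up
  LT 180: heading 45 -> 225
]
BK 6.9: (-7.182,-11.182) -> (-2.303,-6.303) [heading=225, move]
LT 180: heading 225 -> 45
FD 12.8: (-2.303,-6.303) -> (6.748,2.748) [heading=45, move]
PD: pen down
FD 12.6: (6.748,2.748) -> (15.658,11.658) [heading=45, draw]
Final: pos=(15.658,11.658), heading=45, 1 segment(s) drawn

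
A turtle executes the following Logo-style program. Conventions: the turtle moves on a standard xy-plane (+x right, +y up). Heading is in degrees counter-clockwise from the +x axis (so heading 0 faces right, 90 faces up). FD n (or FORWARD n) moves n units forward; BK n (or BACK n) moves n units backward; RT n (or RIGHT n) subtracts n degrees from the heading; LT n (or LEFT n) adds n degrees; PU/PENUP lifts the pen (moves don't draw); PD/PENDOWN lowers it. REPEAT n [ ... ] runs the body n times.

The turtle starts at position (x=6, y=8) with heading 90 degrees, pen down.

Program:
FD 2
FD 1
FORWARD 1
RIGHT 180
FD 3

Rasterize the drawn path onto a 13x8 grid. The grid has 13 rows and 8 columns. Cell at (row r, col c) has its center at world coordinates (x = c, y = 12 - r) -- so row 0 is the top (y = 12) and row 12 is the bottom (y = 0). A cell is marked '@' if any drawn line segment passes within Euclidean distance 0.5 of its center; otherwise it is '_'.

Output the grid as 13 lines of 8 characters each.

Answer: ______@_
______@_
______@_
______@_
______@_
________
________
________
________
________
________
________
________

Derivation:
Segment 0: (6,8) -> (6,10)
Segment 1: (6,10) -> (6,11)
Segment 2: (6,11) -> (6,12)
Segment 3: (6,12) -> (6,9)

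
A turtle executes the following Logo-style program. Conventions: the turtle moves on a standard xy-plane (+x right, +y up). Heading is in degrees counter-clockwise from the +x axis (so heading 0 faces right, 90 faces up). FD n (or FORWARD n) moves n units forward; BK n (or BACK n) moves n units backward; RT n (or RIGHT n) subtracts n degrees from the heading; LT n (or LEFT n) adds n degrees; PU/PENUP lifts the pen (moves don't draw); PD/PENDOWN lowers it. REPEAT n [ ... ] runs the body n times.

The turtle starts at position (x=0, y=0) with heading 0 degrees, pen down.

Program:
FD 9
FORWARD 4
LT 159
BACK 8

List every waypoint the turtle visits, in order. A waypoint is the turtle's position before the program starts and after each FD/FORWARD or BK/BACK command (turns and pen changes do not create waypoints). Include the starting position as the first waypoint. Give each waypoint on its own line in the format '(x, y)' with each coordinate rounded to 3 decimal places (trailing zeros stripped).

Answer: (0, 0)
(9, 0)
(13, 0)
(20.469, -2.867)

Derivation:
Executing turtle program step by step:
Start: pos=(0,0), heading=0, pen down
FD 9: (0,0) -> (9,0) [heading=0, draw]
FD 4: (9,0) -> (13,0) [heading=0, draw]
LT 159: heading 0 -> 159
BK 8: (13,0) -> (20.469,-2.867) [heading=159, draw]
Final: pos=(20.469,-2.867), heading=159, 3 segment(s) drawn
Waypoints (4 total):
(0, 0)
(9, 0)
(13, 0)
(20.469, -2.867)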